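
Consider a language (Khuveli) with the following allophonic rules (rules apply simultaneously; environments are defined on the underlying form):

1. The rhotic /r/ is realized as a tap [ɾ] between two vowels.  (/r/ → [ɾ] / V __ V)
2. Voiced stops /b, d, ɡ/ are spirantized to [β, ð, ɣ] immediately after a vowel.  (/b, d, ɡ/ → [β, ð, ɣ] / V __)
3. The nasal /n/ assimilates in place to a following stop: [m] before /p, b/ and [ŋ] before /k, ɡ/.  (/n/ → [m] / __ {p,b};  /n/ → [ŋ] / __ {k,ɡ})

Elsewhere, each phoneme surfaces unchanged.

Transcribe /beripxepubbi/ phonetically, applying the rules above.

/b/ — word-initial; rule 2 does not apply here → [b].
/r/ (between /e/ and /i/): between two vowels, so rule 1 applies → [ɾ].
/b/ — between /u/ and /b/, immediately after a vowel — surfaces as [β] (rule 2).
/b/ — between /b/ and /i/; rule 2 does not apply here → [b].

[beɾipxepuβbi]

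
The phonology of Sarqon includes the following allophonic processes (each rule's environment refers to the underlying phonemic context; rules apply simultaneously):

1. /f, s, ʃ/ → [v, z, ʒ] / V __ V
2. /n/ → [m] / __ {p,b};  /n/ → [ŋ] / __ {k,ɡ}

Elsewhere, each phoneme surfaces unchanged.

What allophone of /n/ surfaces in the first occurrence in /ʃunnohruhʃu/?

[n]

/n/ (between /u/ and /n/) is in the target of rule 2 but the environment (before a labial or velar stop) is not met → [n].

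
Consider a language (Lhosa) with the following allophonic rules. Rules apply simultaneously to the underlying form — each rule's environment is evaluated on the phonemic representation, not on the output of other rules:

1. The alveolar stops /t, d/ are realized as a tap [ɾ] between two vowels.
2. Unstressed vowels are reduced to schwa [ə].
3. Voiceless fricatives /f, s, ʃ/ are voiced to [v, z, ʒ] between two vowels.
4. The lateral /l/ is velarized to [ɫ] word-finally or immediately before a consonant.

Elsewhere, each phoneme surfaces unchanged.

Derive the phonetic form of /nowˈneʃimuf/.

[nəwˈneʒəməf]

/o/ (between /n/ and /w/): in an unstressed syllable, so rule 2 applies → [ə].
/e/ (between /n/ and /ʃ/) fails the environment for rule 2, so it stays [e].
/ʃ/ — between /e/ and /i/, between two vowels — surfaces as [ʒ] (rule 3).
/i/ — between /ʃ/ and /m/, in an unstressed syllable — surfaces as [ə] (rule 2).
/u/ (between /m/ and /f/): in an unstressed syllable, so rule 2 applies → [ə].
/f/ (word-final) is in the target of rule 3 but the environment (between two vowels) is not met → [f].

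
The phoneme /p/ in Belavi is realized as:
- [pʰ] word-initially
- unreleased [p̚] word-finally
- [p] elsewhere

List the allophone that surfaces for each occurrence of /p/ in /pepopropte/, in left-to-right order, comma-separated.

[pʰ], [p], [p], [p]

Occurrence 1 (position 1): word-initially → [pʰ].
Occurrence 2 (position 3): no conditioning environment matches → elsewhere allophone [p].
Occurrence 3 (position 5): no conditioning environment matches → elsewhere allophone [p].
Occurrence 4 (position 8): no conditioning environment matches → elsewhere allophone [p].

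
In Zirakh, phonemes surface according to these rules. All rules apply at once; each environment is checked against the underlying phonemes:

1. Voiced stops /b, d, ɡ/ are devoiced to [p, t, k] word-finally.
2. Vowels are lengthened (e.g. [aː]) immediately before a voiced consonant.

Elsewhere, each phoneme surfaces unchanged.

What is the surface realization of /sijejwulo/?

/i/ — between /s/ and /j/, before a voiced consonant — surfaces as [iː] (rule 2).
/e/ (between /j/ and /j/): before a voiced consonant, so rule 2 applies → [eː].
Rule 2 applies to /u/ (between /w/ and /l/: before a voiced consonant) → [uː].
/o/ (word-final) is in the target of rule 2 but the environment (before a voiced consonant) is not met → [o].

[siːjeːjwuːlo]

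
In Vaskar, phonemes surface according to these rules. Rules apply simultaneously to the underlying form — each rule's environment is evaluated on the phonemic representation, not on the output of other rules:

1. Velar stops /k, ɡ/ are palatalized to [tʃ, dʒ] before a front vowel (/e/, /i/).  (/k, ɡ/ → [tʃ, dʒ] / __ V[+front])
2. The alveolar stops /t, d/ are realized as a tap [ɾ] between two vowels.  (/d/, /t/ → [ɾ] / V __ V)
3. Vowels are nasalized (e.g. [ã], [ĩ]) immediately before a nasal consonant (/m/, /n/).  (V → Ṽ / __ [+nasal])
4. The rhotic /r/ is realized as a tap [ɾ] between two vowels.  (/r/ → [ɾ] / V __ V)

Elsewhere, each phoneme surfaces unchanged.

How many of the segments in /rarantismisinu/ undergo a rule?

3

Segments that undergo a rule: /r/ → [ɾ] (rule 4); /a/ → [ã] (rule 3); /i/ → [ĩ] (rule 3).
All other segments surface unchanged.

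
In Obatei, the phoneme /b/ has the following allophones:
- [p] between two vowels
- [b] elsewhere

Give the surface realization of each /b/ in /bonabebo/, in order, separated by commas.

[b], [p], [p]

Occurrence 1 (position 1): no conditioning environment matches → elsewhere allophone [b].
Occurrence 2 (position 5): between two vowels → [p].
Occurrence 3 (position 7): between two vowels → [p].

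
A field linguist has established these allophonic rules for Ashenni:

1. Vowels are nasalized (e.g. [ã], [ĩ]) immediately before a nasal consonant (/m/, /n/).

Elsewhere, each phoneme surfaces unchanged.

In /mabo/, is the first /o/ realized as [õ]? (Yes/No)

No

/o/ (word-final) fails the environment for rule 1, so it stays [o].
The actual realization is [o], not [õ].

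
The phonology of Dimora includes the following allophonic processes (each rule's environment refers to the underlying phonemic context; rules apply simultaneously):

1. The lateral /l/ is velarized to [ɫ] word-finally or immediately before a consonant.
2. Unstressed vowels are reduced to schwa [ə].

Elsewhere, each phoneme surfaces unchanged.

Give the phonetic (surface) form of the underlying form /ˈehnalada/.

/e/ — word-initial; rule 2 does not apply here → [e].
/a/ meets the environment for rule 2 (in an unstressed syllable) → [ə].
/l/ (between /a/ and /a/): rule 1 targets it, but not word-finally or immediately before a consonant → unchanged [l].
/a/ (between /l/ and /d/): in an unstressed syllable, so rule 2 applies → [ə].
/a/ (word-final) occurs in an unstressed syllable → [ə] by rule 2.

[ˈehnələdə]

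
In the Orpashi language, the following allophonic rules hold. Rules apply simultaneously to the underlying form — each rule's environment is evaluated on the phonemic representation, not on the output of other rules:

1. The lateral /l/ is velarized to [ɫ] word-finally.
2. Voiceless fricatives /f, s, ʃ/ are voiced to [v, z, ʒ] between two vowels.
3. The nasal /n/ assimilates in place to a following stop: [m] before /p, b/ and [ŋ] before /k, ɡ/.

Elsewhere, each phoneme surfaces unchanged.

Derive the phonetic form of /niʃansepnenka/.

/n/ (word-initial) is in the target of rule 3 but the environment (before a labial or velar stop) is not met → [n].
/i/ (between /n/ and /ʃ/) is unaffected → [i].
/ʃ/ (between /i/ and /a/): between two vowels, so rule 2 applies → [ʒ].
/a/ (between /ʃ/ and /n/): no rule targets it → [a].
/n/ (between /a/ and /s/) fails the environment for rule 3, so it stays [n].
/s/ (between /n/ and /e/) is in the target of rule 2 but the environment (between two vowels) is not met → [s].
/e/ stays [e].
/p/ — not in any rule's target class → [p].
/n/ (between /p/ and /e/) is in the target of rule 3 but the environment (before a labial or velar stop) is not met → [n].
/e/ — not in any rule's target class → [e].
/n/ (between /e/ and /k/): before a labial or velar stop, so rule 3 applies → [ŋ].
/k/ stays [k].
/a/ — not in any rule's target class → [a].

[niʒansepneŋka]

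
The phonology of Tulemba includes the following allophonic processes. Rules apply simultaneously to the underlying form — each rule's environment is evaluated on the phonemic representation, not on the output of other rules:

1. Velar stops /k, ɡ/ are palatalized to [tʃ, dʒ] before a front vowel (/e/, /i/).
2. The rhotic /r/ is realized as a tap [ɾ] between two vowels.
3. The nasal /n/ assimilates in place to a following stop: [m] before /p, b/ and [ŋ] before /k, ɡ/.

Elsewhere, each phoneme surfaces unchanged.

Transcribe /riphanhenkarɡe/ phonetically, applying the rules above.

/r/ — word-initial; rule 2 does not apply here → [r].
/i/ stays [i].
/p/ (between /i/ and /h/) is unaffected → [p].
/h/ — not in any rule's target class → [h].
/a/ stays [a].
/n/ (between /a/ and /h/) fails the environment for rule 3, so it stays [n].
/h/ (between /n/ and /e/) is unaffected → [h].
/e/ (between /h/ and /n/) is unaffected → [e].
/n/ (between /e/ and /k/) occurs before a labial or velar stop → [ŋ] by rule 3.
/k/ (between /n/ and /a/): rule 1 targets it, but not before a front vowel → unchanged [k].
/a/ (between /k/ and /r/): no rule targets it → [a].
/r/ (between /a/ and /ɡ/) fails the environment for rule 2, so it stays [r].
/ɡ/ — between /r/ and /e/, before a front vowel — surfaces as [dʒ] (rule 1).
/e/ (word-final) is unaffected → [e].

[riphanheŋkardʒe]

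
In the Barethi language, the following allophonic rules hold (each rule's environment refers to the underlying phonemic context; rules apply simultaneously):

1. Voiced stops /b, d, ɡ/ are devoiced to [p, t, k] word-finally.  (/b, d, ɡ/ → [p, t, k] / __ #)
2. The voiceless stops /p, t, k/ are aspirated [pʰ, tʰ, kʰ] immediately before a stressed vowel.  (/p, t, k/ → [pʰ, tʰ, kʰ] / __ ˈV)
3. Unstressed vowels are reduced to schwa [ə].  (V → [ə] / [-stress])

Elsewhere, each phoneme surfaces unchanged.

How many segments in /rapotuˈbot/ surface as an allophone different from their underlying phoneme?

3

Segments that undergo a rule: /a/ → [ə] (rule 3); /o/ → [ə] (rule 3); /u/ → [ə] (rule 3).
All other segments surface unchanged.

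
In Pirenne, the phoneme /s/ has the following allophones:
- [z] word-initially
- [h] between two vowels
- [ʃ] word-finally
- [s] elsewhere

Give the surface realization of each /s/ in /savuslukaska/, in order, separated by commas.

Occurrence 1 (position 1): word-initially → [z].
Occurrence 2 (position 5): no conditioning environment matches → elsewhere allophone [s].
Occurrence 3 (position 10): no conditioning environment matches → elsewhere allophone [s].

[z], [s], [s]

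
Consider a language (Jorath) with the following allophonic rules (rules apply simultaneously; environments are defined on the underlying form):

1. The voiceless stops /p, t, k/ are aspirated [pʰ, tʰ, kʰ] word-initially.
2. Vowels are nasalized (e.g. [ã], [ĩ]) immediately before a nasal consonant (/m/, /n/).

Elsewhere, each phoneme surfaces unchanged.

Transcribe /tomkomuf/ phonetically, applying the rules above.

/t/ meets the environment for rule 1 (word-initially) → [tʰ].
Rule 2 applies to /o/ (between /t/ and /m/: before a nasal consonant) → [õ].
/m/ (between /o/ and /k/): no rule targets it → [m].
/k/ — between /m/ and /o/; rule 1 does not apply here → [k].
Rule 2 applies to /o/ (between /k/ and /m/: before a nasal consonant) → [õ].
/m/ stays [m].
/u/ (between /m/ and /f/): rule 2 targets it, but not before a nasal consonant → unchanged [u].
/f/ (word-final) is unaffected → [f].

[tʰõmkõmuf]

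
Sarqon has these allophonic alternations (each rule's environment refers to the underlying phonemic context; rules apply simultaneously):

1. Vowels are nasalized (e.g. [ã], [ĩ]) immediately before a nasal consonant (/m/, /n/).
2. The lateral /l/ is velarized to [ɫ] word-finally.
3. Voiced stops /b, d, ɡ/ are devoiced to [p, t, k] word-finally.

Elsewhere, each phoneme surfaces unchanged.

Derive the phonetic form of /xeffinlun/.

[xeffĩnlũn]

/e/ (between /x/ and /f/): rule 1 targets it, but not before a nasal consonant → unchanged [e].
Rule 1 applies to /i/ (between /f/ and /n/: before a nasal consonant) → [ĩ].
/l/ (between /n/ and /u/) fails the environment for rule 2, so it stays [l].
/u/ (between /l/ and /n/) occurs before a nasal consonant → [ũ] by rule 1.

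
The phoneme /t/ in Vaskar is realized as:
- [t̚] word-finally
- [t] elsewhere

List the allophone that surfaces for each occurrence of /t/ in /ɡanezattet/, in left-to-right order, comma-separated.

[t], [t], [t̚]

Occurrence 1 (position 7): no conditioning environment matches → elsewhere allophone [t].
Occurrence 2 (position 8): no conditioning environment matches → elsewhere allophone [t].
Occurrence 3 (position 10): word-finally → [t̚].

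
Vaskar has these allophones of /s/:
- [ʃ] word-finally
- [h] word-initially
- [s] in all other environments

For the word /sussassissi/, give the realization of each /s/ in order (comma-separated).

[h], [s], [s], [s], [s], [s], [s]

Occurrence 1 (position 1): word-initially → [h].
Occurrence 2 (position 3): no conditioning environment matches → elsewhere allophone [s].
Occurrence 3 (position 4): no conditioning environment matches → elsewhere allophone [s].
Occurrence 4 (position 6): no conditioning environment matches → elsewhere allophone [s].
Occurrence 5 (position 7): no conditioning environment matches → elsewhere allophone [s].
Occurrence 6 (position 9): no conditioning environment matches → elsewhere allophone [s].
Occurrence 7 (position 10): no conditioning environment matches → elsewhere allophone [s].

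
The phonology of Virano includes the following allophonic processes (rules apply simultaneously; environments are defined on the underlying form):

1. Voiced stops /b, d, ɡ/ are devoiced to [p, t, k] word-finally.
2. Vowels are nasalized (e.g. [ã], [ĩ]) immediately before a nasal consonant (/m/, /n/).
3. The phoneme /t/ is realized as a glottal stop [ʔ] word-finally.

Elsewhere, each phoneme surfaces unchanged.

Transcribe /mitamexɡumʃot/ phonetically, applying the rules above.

[mitãmexɡũmʃoʔ]

/m/ stays [m].
/i/ (between /m/ and /t/) fails the environment for rule 2, so it stays [i].
/t/ (between /i/ and /a/): rule 3 targets it, but not word-finally → unchanged [t].
/a/ (between /t/ and /m/): before a nasal consonant, so rule 2 applies → [ã].
/m/ stays [m].
/e/ (between /m/ and /x/) is in the target of rule 2 but the environment (before a nasal consonant) is not met → [e].
/x/ stays [x].
/ɡ/ (between /x/ and /u/) fails the environment for rule 1, so it stays [ɡ].
/u/ (between /ɡ/ and /m/) occurs before a nasal consonant → [ũ] by rule 2.
/m/ (between /u/ and /ʃ/) is unaffected → [m].
/ʃ/ — not in any rule's target class → [ʃ].
/o/ (between /ʃ/ and /t/) is in the target of rule 2 but the environment (before a nasal consonant) is not met → [o].
Rule 3 applies to /t/ (word-final: word-finally) → [ʔ].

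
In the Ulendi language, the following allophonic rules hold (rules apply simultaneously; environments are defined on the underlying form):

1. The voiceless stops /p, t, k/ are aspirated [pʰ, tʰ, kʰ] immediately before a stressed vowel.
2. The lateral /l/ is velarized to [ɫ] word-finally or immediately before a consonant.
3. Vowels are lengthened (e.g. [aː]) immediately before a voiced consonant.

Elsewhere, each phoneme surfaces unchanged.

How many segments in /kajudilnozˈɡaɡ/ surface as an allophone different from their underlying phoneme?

Segments that undergo a rule: /a/ → [aː] (rule 3); /u/ → [uː] (rule 3); /i/ → [iː] (rule 3); /l/ → [ɫ] (rule 2); /o/ → [oː] (rule 3); /a/ → [aː] (rule 3).
All other segments surface unchanged.

6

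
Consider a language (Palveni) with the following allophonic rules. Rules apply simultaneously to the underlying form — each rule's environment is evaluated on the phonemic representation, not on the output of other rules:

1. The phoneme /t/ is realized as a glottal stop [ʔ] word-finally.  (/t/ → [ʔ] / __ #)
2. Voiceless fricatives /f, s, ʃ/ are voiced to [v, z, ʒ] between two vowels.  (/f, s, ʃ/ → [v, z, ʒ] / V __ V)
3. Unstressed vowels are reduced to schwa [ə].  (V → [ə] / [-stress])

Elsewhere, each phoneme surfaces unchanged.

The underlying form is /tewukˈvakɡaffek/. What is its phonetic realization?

/t/ (word-initial): rule 1 targets it, but not word-finally → unchanged [t].
/e/ — between /t/ and /w/, in an unstressed syllable — surfaces as [ə] (rule 3).
/w/ (between /e/ and /u/) is unaffected → [w].
/u/ (between /w/ and /k/): in an unstressed syllable, so rule 3 applies → [ə].
/k/ stays [k].
/v/ — not in any rule's target class → [v].
/a/ (between /v/ and /k/): rule 3 targets it, but not in an unstressed syllable → unchanged [a].
/k/ (between /a/ and /ɡ/) is unaffected → [k].
/ɡ/ (between /k/ and /a/) is unaffected → [ɡ].
/a/ — between /ɡ/ and /f/, in an unstressed syllable — surfaces as [ə] (rule 3).
/f/ — between /a/ and /f/; rule 2 does not apply here → [f].
/f/ (between /f/ and /e/) fails the environment for rule 2, so it stays [f].
/e/ meets the environment for rule 3 (in an unstressed syllable) → [ə].
/k/ stays [k].

[təwəkˈvakɡəffək]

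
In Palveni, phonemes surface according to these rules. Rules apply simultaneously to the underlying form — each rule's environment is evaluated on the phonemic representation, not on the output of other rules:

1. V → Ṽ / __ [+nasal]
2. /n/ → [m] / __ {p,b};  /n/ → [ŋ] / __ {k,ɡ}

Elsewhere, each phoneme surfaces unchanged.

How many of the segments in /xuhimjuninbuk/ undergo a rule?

Segments that undergo a rule: /i/ → [ĩ] (rule 1); /u/ → [ũ] (rule 1); /i/ → [ĩ] (rule 1); /n/ → [m] (rule 2).
All other segments surface unchanged.

4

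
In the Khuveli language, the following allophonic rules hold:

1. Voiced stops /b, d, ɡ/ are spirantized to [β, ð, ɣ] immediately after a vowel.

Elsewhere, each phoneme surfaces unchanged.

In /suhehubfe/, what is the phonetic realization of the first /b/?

Rule 1 applies to /b/ (between /u/ and /f/: immediately after a vowel) → [β].

[β]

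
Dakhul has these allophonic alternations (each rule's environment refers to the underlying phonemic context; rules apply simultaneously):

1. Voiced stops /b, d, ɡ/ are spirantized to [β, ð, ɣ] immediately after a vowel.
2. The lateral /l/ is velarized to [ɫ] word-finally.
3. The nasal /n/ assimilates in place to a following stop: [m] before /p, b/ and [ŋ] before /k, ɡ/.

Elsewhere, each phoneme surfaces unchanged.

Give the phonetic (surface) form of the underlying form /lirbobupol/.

[lirboβupoɫ]

/l/ (word-initial): rule 2 targets it, but not word-finally → unchanged [l].
/i/ stays [i].
/r/ stays [r].
/b/ (between /r/ and /o/) is in the target of rule 1 but the environment (immediately after a vowel) is not met → [b].
/o/ (between /b/ and /b/) is unaffected → [o].
/b/ (between /o/ and /u/): immediately after a vowel, so rule 1 applies → [β].
/u/ (between /b/ and /p/): no rule targets it → [u].
/p/ stays [p].
/o/ — not in any rule's target class → [o].
/l/ (word-final): word-finally, so rule 2 applies → [ɫ].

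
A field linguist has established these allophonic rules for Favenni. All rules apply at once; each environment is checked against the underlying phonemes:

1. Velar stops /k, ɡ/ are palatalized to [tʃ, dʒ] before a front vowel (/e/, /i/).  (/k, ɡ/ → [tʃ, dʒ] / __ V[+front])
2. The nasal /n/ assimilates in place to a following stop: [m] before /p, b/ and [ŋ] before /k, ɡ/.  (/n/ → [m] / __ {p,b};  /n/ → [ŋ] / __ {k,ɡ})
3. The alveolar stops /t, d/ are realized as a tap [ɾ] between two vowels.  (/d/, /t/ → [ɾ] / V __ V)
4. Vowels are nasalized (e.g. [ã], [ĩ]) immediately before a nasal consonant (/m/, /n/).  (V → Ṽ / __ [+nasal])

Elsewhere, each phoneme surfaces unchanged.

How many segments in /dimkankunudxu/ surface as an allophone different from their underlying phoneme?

Segments that undergo a rule: /i/ → [ĩ] (rule 4); /a/ → [ã] (rule 4); /n/ → [ŋ] (rule 2); /u/ → [ũ] (rule 4).
All other segments surface unchanged.

4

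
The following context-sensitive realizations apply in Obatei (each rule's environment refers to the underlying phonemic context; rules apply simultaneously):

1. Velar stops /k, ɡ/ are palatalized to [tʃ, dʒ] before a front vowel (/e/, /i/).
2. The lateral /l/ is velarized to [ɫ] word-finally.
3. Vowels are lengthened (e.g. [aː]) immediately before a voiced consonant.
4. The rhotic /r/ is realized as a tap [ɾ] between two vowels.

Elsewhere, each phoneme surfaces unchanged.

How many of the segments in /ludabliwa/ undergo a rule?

Segments that undergo a rule: /u/ → [uː] (rule 3); /a/ → [aː] (rule 3); /i/ → [iː] (rule 3).
All other segments surface unchanged.

3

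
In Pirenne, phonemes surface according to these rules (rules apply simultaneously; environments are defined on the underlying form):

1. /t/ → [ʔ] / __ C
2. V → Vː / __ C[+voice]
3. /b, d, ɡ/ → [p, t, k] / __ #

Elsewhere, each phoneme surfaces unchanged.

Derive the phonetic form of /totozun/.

/t/ (word-initial) is in the target of rule 1 but the environment (immediately before a consonant) is not met → [t].
/o/ (between /t/ and /t/) fails the environment for rule 2, so it stays [o].
/t/ (between /o/ and /o/): rule 1 targets it, but not immediately before a consonant → unchanged [t].
/o/ meets the environment for rule 2 (before a voiced consonant) → [oː].
/z/ (between /o/ and /u/) is unaffected → [z].
/u/ meets the environment for rule 2 (before a voiced consonant) → [uː].
/n/ (word-final): no rule targets it → [n].

[totoːzuːn]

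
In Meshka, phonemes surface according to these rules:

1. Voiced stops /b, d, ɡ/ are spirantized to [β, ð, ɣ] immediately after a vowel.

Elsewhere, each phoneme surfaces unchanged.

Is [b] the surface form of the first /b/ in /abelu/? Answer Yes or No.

No

/b/ meets the environment for rule 1 (immediately after a vowel) → [β].
The actual realization is [β], not [b].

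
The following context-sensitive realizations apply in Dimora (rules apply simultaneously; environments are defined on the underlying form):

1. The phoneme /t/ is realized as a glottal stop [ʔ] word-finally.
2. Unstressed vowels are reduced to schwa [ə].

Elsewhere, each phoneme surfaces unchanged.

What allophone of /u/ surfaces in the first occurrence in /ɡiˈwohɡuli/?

/u/ meets the environment for rule 2 (in an unstressed syllable) → [ə].

[ə]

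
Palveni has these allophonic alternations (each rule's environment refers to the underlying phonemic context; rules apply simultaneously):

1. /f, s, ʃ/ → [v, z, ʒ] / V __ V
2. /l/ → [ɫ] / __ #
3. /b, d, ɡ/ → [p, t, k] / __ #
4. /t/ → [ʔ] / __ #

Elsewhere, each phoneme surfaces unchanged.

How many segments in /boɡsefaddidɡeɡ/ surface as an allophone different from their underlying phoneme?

2

Segments that undergo a rule: /f/ → [v] (rule 1); /ɡ/ → [k] (rule 3).
All other segments surface unchanged.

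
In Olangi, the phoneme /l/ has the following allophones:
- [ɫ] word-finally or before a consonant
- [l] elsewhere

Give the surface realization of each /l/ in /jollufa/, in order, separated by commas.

[ɫ], [l]

Occurrence 1 (position 3): word-finally or before a consonant → [ɫ].
Occurrence 2 (position 4): no conditioning environment matches → elsewhere allophone [l].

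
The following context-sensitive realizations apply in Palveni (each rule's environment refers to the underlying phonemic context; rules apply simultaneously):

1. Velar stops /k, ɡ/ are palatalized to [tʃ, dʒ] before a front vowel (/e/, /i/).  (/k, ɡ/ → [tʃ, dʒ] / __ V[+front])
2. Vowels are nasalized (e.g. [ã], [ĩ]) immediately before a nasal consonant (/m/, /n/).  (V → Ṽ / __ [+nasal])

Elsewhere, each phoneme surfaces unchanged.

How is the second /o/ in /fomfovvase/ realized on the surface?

/o/ (between /f/ and /v/) fails the environment for rule 2, so it stays [o].

[o]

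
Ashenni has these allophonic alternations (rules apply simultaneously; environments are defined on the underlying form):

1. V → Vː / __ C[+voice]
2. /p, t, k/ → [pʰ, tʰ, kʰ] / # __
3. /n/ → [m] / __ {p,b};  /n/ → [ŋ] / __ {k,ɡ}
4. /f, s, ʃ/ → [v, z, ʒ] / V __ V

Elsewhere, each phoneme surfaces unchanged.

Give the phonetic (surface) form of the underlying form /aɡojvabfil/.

/a/ — word-initial, before a voiced consonant — surfaces as [aː] (rule 1).
/o/ (between /ɡ/ and /j/) occurs before a voiced consonant → [oː] by rule 1.
/a/ meets the environment for rule 1 (before a voiced consonant) → [aː].
/f/ — between /b/ and /i/; rule 4 does not apply here → [f].
/i/ meets the environment for rule 1 (before a voiced consonant) → [iː].

[aːɡoːjvaːbfiːl]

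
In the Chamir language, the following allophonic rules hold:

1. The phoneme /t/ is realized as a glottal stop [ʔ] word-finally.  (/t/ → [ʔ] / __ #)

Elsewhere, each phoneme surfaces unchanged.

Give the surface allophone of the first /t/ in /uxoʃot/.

[ʔ]

/t/ meets the environment for rule 1 (word-finally) → [ʔ].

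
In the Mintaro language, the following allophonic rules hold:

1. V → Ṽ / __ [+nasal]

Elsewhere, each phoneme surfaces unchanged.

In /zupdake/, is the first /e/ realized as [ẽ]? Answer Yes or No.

/e/ (word-final) is in the target of rule 1 but the environment (before a nasal consonant) is not met → [e].
The actual realization is [e], not [ẽ].

No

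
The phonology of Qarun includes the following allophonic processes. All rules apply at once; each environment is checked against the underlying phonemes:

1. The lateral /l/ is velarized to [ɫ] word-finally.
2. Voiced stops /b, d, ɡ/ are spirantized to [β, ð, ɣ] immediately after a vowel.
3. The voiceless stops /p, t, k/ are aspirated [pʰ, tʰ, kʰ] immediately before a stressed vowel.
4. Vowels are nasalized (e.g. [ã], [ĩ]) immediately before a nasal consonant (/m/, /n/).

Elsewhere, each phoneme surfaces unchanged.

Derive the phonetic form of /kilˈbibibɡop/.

/k/ (word-initial): rule 3 targets it, but not immediately before a stressed vowel → unchanged [k].
/i/ (between /k/ and /l/): rule 4 targets it, but not before a nasal consonant → unchanged [i].
/l/ (between /i/ and /b/): rule 1 targets it, but not word-finally → unchanged [l].
/b/ — between /l/ and /i/; rule 2 does not apply here → [b].
/i/ (between /b/ and /b/) is in the target of rule 4 but the environment (before a nasal consonant) is not met → [i].
/b/ meets the environment for rule 2 (immediately after a vowel) → [β].
/i/ (between /b/ and /b/) is in the target of rule 4 but the environment (before a nasal consonant) is not met → [i].
Rule 2 applies to /b/ (between /i/ and /ɡ/: immediately after a vowel) → [β].
/ɡ/ (between /b/ and /o/) fails the environment for rule 2, so it stays [ɡ].
/o/ (between /ɡ/ and /p/) is in the target of rule 4 but the environment (before a nasal consonant) is not met → [o].
/p/ (word-final): rule 3 targets it, but not immediately before a stressed vowel → unchanged [p].

[kilˈbiβiβɡop]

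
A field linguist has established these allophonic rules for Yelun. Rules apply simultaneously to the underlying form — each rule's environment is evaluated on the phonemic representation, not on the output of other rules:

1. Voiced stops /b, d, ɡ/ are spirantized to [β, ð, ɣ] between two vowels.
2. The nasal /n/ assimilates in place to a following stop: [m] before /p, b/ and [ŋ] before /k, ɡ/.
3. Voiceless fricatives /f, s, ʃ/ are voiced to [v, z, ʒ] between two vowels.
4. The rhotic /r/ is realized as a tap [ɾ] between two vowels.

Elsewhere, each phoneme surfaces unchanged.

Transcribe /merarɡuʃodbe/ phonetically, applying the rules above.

Rule 4 applies to /r/ (between /e/ and /a/: between two vowels) → [ɾ].
/r/ (between /a/ and /ɡ/): rule 4 targets it, but not between two vowels → unchanged [r].
/ɡ/ (between /r/ and /u/) is in the target of rule 1 but the environment (between two vowels) is not met → [ɡ].
/ʃ/ meets the environment for rule 3 (between two vowels) → [ʒ].
/d/ (between /o/ and /b/) fails the environment for rule 1, so it stays [d].
/b/ (between /d/ and /e/) is in the target of rule 1 but the environment (between two vowels) is not met → [b].

[meɾarɡuʒodbe]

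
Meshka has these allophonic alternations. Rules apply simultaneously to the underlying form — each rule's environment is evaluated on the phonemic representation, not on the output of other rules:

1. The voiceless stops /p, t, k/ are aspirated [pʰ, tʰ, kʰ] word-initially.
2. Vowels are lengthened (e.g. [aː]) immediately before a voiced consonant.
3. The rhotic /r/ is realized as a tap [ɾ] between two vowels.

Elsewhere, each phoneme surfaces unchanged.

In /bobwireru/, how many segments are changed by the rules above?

Segments that undergo a rule: /o/ → [oː] (rule 2); /i/ → [iː] (rule 2); /r/ → [ɾ] (rule 3); /e/ → [eː] (rule 2); /r/ → [ɾ] (rule 3).
All other segments surface unchanged.

5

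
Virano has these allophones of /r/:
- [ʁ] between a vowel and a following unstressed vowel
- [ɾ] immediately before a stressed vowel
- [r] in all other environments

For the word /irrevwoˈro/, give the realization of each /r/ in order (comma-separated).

[r], [r], [ɾ]

Occurrence 1 (position 2): no conditioning environment matches → elsewhere allophone [r].
Occurrence 2 (position 3): no conditioning environment matches → elsewhere allophone [r].
Occurrence 3 (position 8): immediately before a stressed vowel → [ɾ].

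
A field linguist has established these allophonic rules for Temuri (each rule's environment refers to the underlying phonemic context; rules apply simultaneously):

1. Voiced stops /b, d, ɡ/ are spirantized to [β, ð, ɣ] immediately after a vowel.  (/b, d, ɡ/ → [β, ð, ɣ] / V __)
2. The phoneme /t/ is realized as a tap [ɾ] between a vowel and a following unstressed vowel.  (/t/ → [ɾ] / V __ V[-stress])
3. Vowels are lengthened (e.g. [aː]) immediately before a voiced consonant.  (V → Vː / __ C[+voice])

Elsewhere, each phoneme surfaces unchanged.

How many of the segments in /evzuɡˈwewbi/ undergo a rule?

4

Segments that undergo a rule: /e/ → [eː] (rule 3); /u/ → [uː] (rule 3); /ɡ/ → [ɣ] (rule 1); /e/ → [eː] (rule 3).
All other segments surface unchanged.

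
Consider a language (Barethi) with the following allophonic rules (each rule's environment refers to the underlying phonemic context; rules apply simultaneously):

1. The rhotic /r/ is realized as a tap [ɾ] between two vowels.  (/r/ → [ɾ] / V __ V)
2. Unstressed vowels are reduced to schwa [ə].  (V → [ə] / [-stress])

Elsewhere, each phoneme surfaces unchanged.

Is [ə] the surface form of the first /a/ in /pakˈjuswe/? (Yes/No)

Yes

/a/ meets the environment for rule 2 (in an unstressed syllable) → [ə].
The actual realization is [ə], which matches [ə].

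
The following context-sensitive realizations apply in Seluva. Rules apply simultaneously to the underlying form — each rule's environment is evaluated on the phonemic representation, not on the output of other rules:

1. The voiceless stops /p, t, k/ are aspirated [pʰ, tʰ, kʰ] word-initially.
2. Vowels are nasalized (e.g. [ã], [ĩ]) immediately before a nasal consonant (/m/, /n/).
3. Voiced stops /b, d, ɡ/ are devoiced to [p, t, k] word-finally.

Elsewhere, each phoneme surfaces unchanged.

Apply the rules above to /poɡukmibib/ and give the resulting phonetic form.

/p/ meets the environment for rule 1 (word-initially) → [pʰ].
/o/ (between /p/ and /ɡ/) is in the target of rule 2 but the environment (before a nasal consonant) is not met → [o].
/ɡ/ (between /o/ and /u/) is in the target of rule 3 but the environment (word-finally) is not met → [ɡ].
/u/ — between /ɡ/ and /k/; rule 2 does not apply here → [u].
/k/ (between /u/ and /m/) fails the environment for rule 1, so it stays [k].
/m/ stays [m].
/i/ (between /m/ and /b/) fails the environment for rule 2, so it stays [i].
/b/ (between /i/ and /i/): rule 3 targets it, but not word-finally → unchanged [b].
/i/ (between /b/ and /b/): rule 2 targets it, but not before a nasal consonant → unchanged [i].
/b/ (word-final) occurs word-finally → [p] by rule 3.

[pʰoɡukmibip]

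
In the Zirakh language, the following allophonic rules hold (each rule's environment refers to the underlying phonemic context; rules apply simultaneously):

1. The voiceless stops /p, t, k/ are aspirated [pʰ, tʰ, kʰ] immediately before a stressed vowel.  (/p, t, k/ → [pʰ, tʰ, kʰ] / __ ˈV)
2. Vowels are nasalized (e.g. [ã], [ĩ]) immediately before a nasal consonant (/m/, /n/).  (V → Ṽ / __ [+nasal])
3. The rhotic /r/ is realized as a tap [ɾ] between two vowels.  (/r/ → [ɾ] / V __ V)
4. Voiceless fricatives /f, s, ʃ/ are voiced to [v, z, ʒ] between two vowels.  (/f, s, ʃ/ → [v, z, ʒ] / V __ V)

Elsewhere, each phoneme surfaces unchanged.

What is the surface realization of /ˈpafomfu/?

[ˈpʰavõmfu]

Rule 1 applies to /p/ (word-initial: immediately before a stressed vowel) → [pʰ].
/a/ — between /p/ and /f/; rule 2 does not apply here → [a].
/f/ meets the environment for rule 4 (between two vowels) → [v].
Rule 2 applies to /o/ (between /f/ and /m/: before a nasal consonant) → [õ].
/f/ — between /m/ and /u/; rule 4 does not apply here → [f].
/u/ (word-final) fails the environment for rule 2, so it stays [u].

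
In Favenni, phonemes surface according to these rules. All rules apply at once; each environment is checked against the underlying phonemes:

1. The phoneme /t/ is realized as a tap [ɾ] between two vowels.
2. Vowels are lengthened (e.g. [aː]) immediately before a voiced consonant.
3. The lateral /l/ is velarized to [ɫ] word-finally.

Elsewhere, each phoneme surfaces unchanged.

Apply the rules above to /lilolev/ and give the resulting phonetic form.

/l/ — word-initial; rule 3 does not apply here → [l].
/i/ — between /l/ and /l/, before a voiced consonant — surfaces as [iː] (rule 2).
/l/ — between /i/ and /o/; rule 3 does not apply here → [l].
/o/ (between /l/ and /l/): before a voiced consonant, so rule 2 applies → [oː].
/l/ (between /o/ and /e/) fails the environment for rule 3, so it stays [l].
/e/ meets the environment for rule 2 (before a voiced consonant) → [eː].
/v/ stays [v].

[liːloːleːv]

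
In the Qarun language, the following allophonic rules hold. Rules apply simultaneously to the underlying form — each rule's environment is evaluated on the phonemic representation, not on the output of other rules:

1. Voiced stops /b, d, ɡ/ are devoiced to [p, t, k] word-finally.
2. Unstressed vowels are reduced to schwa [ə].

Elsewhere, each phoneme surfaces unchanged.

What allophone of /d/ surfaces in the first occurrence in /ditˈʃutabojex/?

/d/ (word-initial) fails the environment for rule 1, so it stays [d].

[d]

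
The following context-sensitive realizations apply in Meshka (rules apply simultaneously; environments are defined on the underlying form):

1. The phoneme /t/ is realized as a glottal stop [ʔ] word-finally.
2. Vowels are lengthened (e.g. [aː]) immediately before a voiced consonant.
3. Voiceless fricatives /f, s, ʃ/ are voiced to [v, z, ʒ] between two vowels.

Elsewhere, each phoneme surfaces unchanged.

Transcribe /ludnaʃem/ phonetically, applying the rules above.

[luːdnaʒeːm]

/l/ — not in any rule's target class → [l].
/u/ meets the environment for rule 2 (before a voiced consonant) → [uː].
/d/ (between /u/ and /n/) is unaffected → [d].
/n/ — not in any rule's target class → [n].
/a/ (between /n/ and /ʃ/) is in the target of rule 2 but the environment (before a voiced consonant) is not met → [a].
/ʃ/ (between /a/ and /e/): between two vowels, so rule 3 applies → [ʒ].
/e/ (between /ʃ/ and /m/): before a voiced consonant, so rule 2 applies → [eː].
/m/ stays [m].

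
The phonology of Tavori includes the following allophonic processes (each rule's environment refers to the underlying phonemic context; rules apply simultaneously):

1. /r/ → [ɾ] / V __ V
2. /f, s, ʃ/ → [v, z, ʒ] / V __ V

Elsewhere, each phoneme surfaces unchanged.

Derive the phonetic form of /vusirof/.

[vuziɾof]

/s/ meets the environment for rule 2 (between two vowels) → [z].
/r/ (between /i/ and /o/) occurs between two vowels → [ɾ] by rule 1.
/f/ (word-final) is in the target of rule 2 but the environment (between two vowels) is not met → [f].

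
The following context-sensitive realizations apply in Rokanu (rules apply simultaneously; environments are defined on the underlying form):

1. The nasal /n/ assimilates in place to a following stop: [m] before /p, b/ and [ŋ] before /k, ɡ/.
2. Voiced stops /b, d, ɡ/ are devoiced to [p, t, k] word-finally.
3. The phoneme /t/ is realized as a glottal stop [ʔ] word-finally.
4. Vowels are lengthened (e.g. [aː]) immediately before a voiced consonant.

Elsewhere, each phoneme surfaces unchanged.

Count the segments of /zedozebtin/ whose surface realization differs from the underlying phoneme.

4

Segments that undergo a rule: /e/ → [eː] (rule 4); /o/ → [oː] (rule 4); /e/ → [eː] (rule 4); /i/ → [iː] (rule 4).
All other segments surface unchanged.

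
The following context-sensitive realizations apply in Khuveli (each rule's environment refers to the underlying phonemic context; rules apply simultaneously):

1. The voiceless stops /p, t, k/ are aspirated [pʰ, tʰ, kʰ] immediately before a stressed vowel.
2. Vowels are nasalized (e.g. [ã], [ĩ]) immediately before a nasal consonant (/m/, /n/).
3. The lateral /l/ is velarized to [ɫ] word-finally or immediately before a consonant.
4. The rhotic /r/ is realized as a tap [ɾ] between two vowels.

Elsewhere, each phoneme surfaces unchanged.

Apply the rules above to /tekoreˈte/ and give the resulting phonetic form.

/t/ — word-initial; rule 1 does not apply here → [t].
/e/ (between /t/ and /k/): rule 2 targets it, but not before a nasal consonant → unchanged [e].
/k/ (between /e/ and /o/) fails the environment for rule 1, so it stays [k].
/o/ (between /k/ and /r/) is in the target of rule 2 but the environment (before a nasal consonant) is not met → [o].
/r/ meets the environment for rule 4 (between two vowels) → [ɾ].
/e/ (between /r/ and /t/) is in the target of rule 2 but the environment (before a nasal consonant) is not met → [e].
/t/ (between /e/ and /e/) occurs immediately before a stressed vowel → [tʰ] by rule 1.
/e/ — word-final; rule 2 does not apply here → [e].

[tekoɾeˈtʰe]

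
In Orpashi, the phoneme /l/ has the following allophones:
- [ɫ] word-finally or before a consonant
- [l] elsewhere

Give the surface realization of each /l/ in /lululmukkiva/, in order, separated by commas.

Occurrence 1 (position 1): no conditioning environment matches → elsewhere allophone [l].
Occurrence 2 (position 3): no conditioning environment matches → elsewhere allophone [l].
Occurrence 3 (position 5): word-finally or before a consonant → [ɫ].

[l], [l], [ɫ]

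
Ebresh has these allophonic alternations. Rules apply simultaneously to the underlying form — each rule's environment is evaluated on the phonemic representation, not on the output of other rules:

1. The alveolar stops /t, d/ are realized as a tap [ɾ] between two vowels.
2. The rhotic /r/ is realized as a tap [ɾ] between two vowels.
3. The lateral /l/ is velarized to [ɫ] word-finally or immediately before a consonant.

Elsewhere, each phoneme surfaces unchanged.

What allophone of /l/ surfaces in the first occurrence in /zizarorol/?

[ɫ]

/l/ (word-final) occurs word-finally or immediately before a consonant → [ɫ] by rule 3.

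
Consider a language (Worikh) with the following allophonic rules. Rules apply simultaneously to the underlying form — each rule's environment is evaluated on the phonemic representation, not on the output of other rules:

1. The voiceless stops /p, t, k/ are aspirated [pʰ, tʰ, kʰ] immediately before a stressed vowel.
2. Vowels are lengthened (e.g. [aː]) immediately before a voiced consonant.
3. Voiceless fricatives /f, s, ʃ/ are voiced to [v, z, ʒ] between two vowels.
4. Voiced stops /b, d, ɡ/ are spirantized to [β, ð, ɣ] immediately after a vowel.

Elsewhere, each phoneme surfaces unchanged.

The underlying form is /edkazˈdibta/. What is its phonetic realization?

[eːðkaːzˈdiːβta]

Rule 2 applies to /e/ (word-initial: before a voiced consonant) → [eː].
/d/ — between /e/ and /k/, immediately after a vowel — surfaces as [ð] (rule 4).
/k/ (between /d/ and /a/) fails the environment for rule 1, so it stays [k].
/a/ meets the environment for rule 2 (before a voiced consonant) → [aː].
/z/ (between /a/ and /d/): no rule targets it → [z].
/d/ (between /z/ and /i/) fails the environment for rule 4, so it stays [d].
/i/ (between /d/ and /b/) occurs before a voiced consonant → [iː] by rule 2.
/b/ — between /i/ and /t/, immediately after a vowel — surfaces as [β] (rule 4).
/t/ — between /b/ and /a/; rule 1 does not apply here → [t].
/a/ — word-final; rule 2 does not apply here → [a].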